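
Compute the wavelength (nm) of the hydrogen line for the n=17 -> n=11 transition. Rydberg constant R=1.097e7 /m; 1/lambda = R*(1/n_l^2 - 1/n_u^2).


1/lambda = R * (1/n_l^2 - 1/n_u^2)
= 1.097e7 * (1/11^2 - 1/17^2)
= 1.097e7 * (0.008264 - 0.00346)
= 1.097e7 * 0.004804
= 5.2703e+04 /m
lambda = 1 / 5.2703e+04 = 18974.3673 nm

18974.3673


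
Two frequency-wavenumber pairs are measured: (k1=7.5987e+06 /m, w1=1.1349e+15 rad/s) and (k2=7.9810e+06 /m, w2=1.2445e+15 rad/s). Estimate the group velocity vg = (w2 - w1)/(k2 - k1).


vg = (w2 - w1) / (k2 - k1)
= (1.2445e+15 - 1.1349e+15) / (7.9810e+06 - 7.5987e+06)
= 1.0960e+14 / 3.8230e+05
= 2.8669e+08 m/s

2.8669e+08


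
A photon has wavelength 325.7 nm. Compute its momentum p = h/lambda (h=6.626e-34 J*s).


p = h / lambda
= 6.626e-34 / (325.7e-9)
= 6.626e-34 / 3.2570e-07
= 2.0344e-27 kg*m/s

2.0344e-27


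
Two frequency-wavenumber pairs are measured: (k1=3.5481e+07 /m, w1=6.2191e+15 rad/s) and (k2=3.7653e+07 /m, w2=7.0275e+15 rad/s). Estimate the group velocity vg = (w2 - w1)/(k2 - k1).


vg = (w2 - w1) / (k2 - k1)
= (7.0275e+15 - 6.2191e+15) / (3.7653e+07 - 3.5481e+07)
= 8.0840e+14 / 2.1720e+06
= 3.7219e+08 m/s

3.7219e+08


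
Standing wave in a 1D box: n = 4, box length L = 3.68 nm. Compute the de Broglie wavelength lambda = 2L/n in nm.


lambda = 2L / n
= 2 * 3.68 / 4
= 7.36 / 4
= 1.84 nm

1.84


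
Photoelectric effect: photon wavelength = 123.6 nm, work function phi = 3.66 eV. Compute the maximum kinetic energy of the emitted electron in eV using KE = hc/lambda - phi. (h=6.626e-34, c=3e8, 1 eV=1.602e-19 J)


E_photon = hc / lambda
= (6.626e-34)(3e8) / (123.6e-9)
= 1.6083e-18 J
= 10.039 eV
KE = E_photon - phi
= 10.039 - 3.66
= 6.379 eV

6.379


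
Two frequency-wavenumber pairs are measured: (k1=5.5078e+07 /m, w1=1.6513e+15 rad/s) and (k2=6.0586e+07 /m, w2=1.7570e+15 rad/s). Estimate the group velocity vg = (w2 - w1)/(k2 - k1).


vg = (w2 - w1) / (k2 - k1)
= (1.7570e+15 - 1.6513e+15) / (6.0586e+07 - 5.5078e+07)
= 1.0570e+14 / 5.5080e+06
= 1.9190e+07 m/s

1.9190e+07


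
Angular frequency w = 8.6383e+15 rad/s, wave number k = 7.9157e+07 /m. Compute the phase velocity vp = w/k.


vp = w / k
= 8.6383e+15 / 7.9157e+07
= 1.0913e+08 m/s

1.0913e+08


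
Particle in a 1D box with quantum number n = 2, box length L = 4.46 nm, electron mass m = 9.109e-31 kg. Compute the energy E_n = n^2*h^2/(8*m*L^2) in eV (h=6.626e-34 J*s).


E = n^2 * h^2 / (8 * m * L^2)
= 2^2 * (6.626e-34)^2 / (8 * 9.109e-31 * (4.46e-9)^2)
= 4 * 4.3904e-67 / (8 * 9.109e-31 * 1.9892e-17)
= 1.2115e-20 J
= 0.0756 eV

0.0756


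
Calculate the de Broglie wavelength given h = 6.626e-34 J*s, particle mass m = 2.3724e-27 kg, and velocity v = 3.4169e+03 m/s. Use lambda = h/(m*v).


lambda = h / (m * v)
= 6.626e-34 / (2.3724e-27 * 3.4169e+03)
= 6.626e-34 / 8.1063e-24
= 8.1739e-11 m

8.1739e-11


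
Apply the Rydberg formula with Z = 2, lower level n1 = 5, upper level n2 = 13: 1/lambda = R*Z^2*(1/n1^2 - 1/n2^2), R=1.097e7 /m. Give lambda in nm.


1/lambda = R * Z^2 * (1/n1^2 - 1/n2^2)
= 1.097e7 * 2^2 * (1/5^2 - 1/13^2)
= 1.097e7 * 4 * (0.04 - 0.005917)
= 1.4956e+06 /m
lambda = 1 / 1.4956e+06
= 668.6481 nm

668.6481


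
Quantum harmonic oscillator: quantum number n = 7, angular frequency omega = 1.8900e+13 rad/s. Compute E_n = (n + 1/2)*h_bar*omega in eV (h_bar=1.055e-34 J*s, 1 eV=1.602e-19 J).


E = (n + 1/2) * h_bar * omega
= (7 + 0.5) * 1.055e-34 * 1.8900e+13
= 7.5 * 1.9939e-21
= 1.4955e-20 J
= 0.0933 eV

0.0933


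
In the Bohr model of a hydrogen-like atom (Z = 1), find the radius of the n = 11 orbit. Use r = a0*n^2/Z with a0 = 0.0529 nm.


r = a0 * n^2 / Z
= 0.0529 * 11^2 / 1
= 0.0529 * 121 / 1
= 6.4009 nm

6.4009


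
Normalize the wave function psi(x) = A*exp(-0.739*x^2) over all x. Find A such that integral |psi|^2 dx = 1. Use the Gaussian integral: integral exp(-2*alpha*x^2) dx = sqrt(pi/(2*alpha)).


integral |psi|^2 dx = A^2 * sqrt(pi/(2*alpha)) = 1
A^2 = sqrt(2*alpha/pi)
= sqrt(2 * 0.739 / pi)
= 0.685902
A = sqrt(0.685902)
= 0.8282

0.8282


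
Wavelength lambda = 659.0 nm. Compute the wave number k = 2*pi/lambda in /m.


k = 2 * pi / lambda
= 6.2832 / (659.0e-9)
= 6.2832 / 6.5900e-07
= 9.5344e+06 /m

9.5344e+06


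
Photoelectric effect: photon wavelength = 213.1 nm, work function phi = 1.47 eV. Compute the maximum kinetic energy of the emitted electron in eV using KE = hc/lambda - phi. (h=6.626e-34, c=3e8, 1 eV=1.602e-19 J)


E_photon = hc / lambda
= (6.626e-34)(3e8) / (213.1e-9)
= 9.3280e-19 J
= 5.8227 eV
KE = E_photon - phi
= 5.8227 - 1.47
= 4.3527 eV

4.3527


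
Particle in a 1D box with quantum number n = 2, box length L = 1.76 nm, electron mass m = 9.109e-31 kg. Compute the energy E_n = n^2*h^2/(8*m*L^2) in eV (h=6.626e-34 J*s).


E = n^2 * h^2 / (8 * m * L^2)
= 2^2 * (6.626e-34)^2 / (8 * 9.109e-31 * (1.76e-9)^2)
= 4 * 4.3904e-67 / (8 * 9.109e-31 * 3.0976e-18)
= 7.7800e-20 J
= 0.4856 eV

0.4856


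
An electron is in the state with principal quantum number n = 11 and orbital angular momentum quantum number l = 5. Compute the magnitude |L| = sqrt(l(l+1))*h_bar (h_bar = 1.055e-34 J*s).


L = sqrt(l*(l+1)) * h_bar
= sqrt(5 * 6) * 1.055e-34
= sqrt(30) * 1.055e-34
= 5.4772 * 1.055e-34
= 5.7785e-34 J*s

5.7785e-34


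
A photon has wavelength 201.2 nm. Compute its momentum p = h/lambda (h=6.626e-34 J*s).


p = h / lambda
= 6.626e-34 / (201.2e-9)
= 6.626e-34 / 2.0120e-07
= 3.2932e-27 kg*m/s

3.2932e-27


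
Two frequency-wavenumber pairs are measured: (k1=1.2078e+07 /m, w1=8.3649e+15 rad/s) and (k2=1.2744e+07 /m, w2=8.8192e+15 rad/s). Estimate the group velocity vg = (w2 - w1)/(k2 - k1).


vg = (w2 - w1) / (k2 - k1)
= (8.8192e+15 - 8.3649e+15) / (1.2744e+07 - 1.2078e+07)
= 4.5430e+14 / 6.6600e+05
= 6.8213e+08 m/s

6.8213e+08


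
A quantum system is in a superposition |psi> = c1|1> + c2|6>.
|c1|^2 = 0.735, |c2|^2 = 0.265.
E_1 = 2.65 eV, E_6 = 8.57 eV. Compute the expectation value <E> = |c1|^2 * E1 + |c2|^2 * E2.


<E> = |c1|^2 * E1 + |c2|^2 * E2
= 0.735 * 2.65 + 0.265 * 8.57
= 1.9477 + 2.2711
= 4.2188 eV

4.2188


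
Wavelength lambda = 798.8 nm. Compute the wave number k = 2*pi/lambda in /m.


k = 2 * pi / lambda
= 6.2832 / (798.8e-9)
= 6.2832 / 7.9880e-07
= 7.8658e+06 /m

7.8658e+06


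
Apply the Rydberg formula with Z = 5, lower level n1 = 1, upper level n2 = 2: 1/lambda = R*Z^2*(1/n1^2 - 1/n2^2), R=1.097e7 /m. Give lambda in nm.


1/lambda = R * Z^2 * (1/n1^2 - 1/n2^2)
= 1.097e7 * 5^2 * (1/1^2 - 1/2^2)
= 1.097e7 * 25 * (1.0 - 0.25)
= 2.0569e+08 /m
lambda = 1 / 2.0569e+08
= 4.8617 nm

4.8617


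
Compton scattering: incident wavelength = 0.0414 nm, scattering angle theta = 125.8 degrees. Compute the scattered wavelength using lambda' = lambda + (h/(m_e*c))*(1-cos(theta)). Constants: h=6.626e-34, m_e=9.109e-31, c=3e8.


Compton wavelength: h/(m_e*c) = 2.4247e-12 m
d_lambda = 2.4247e-12 * (1 - cos(125.8 deg))
= 2.4247e-12 * 1.584958
= 3.8431e-12 m = 0.003843 nm
lambda' = 0.0414 + 0.003843
= 0.045243 nm

0.045243


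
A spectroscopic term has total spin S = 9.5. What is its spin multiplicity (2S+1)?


Spin multiplicity = 2S + 1
= 2 * 9.5 + 1
= 19.0 + 1
= 20

20


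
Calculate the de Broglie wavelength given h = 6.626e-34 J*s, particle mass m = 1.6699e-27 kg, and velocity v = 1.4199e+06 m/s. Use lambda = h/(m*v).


lambda = h / (m * v)
= 6.626e-34 / (1.6699e-27 * 1.4199e+06)
= 6.626e-34 / 2.3711e-21
= 2.7945e-13 m

2.7945e-13


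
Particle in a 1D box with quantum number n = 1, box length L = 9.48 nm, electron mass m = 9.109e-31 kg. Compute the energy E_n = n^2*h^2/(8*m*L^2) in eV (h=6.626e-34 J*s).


E = n^2 * h^2 / (8 * m * L^2)
= 1^2 * (6.626e-34)^2 / (8 * 9.109e-31 * (9.48e-9)^2)
= 1 * 4.3904e-67 / (8 * 9.109e-31 * 8.9870e-17)
= 6.7039e-22 J
= 0.0042 eV

0.0042


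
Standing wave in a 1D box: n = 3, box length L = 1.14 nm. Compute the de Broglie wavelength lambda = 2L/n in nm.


lambda = 2L / n
= 2 * 1.14 / 3
= 2.28 / 3
= 0.76 nm

0.76


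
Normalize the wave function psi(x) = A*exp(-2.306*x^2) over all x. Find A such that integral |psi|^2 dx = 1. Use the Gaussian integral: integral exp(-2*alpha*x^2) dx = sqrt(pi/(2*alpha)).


integral |psi|^2 dx = A^2 * sqrt(pi/(2*alpha)) = 1
A^2 = sqrt(2*alpha/pi)
= sqrt(2 * 2.306 / pi)
= 1.211629
A = sqrt(1.211629)
= 1.1007

1.1007


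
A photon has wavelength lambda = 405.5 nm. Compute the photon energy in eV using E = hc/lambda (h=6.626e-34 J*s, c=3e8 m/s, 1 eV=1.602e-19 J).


E = hc / lambda
= (6.626e-34)(3e8) / (405.5e-9)
= 1.9878e-25 / 4.0550e-07
= 4.9021e-19 J
Converting to eV: 4.9021e-19 / 1.602e-19
= 3.06 eV

3.06


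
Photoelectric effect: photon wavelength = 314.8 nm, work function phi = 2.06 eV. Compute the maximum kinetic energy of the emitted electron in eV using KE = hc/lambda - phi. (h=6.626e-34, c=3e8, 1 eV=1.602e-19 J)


E_photon = hc / lambda
= (6.626e-34)(3e8) / (314.8e-9)
= 6.3145e-19 J
= 3.9416 eV
KE = E_photon - phi
= 3.9416 - 2.06
= 1.8816 eV

1.8816


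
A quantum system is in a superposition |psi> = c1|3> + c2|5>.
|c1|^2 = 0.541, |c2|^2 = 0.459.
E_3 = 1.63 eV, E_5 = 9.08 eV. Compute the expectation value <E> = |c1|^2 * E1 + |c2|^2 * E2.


<E> = |c1|^2 * E1 + |c2|^2 * E2
= 0.541 * 1.63 + 0.459 * 9.08
= 0.8818 + 4.1677
= 5.0495 eV

5.0495


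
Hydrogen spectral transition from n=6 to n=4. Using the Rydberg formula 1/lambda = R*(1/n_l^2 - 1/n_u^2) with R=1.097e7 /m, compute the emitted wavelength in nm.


1/lambda = R * (1/n_l^2 - 1/n_u^2)
= 1.097e7 * (1/4^2 - 1/6^2)
= 1.097e7 * (0.0625 - 0.027778)
= 1.097e7 * 0.034722
= 3.8090e+05 /m
lambda = 1 / 3.8090e+05 = 2625.3418 nm

2625.3418


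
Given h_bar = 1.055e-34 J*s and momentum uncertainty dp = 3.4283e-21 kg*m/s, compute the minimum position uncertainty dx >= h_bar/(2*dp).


dx = h_bar / (2 * dp)
= 1.055e-34 / (2 * 3.4283e-21)
= 1.055e-34 / 6.8566e-21
= 1.5387e-14 m

1.5387e-14


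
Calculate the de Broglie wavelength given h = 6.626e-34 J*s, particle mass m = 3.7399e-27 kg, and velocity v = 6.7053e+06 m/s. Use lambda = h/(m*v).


lambda = h / (m * v)
= 6.626e-34 / (3.7399e-27 * 6.7053e+06)
= 6.626e-34 / 2.5077e-20
= 2.6422e-14 m

2.6422e-14


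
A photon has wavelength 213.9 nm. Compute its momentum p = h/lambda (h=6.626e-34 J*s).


p = h / lambda
= 6.626e-34 / (213.9e-9)
= 6.626e-34 / 2.1390e-07
= 3.0977e-27 kg*m/s

3.0977e-27


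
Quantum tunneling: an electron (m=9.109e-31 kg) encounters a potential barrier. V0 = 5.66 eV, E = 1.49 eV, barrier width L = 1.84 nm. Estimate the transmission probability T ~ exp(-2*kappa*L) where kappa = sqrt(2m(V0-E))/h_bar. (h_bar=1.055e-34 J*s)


V0 - E = 4.17 eV = 6.6803e-19 J
kappa = sqrt(2 * m * (V0-E)) / h_bar
= sqrt(2 * 9.109e-31 * 6.6803e-19) / 1.055e-34
= 1.0457e+10 /m
2*kappa*L = 2 * 1.0457e+10 * 1.84e-9
= 38.4809
T = exp(-38.4809) = 1.940735e-17

1.940735e-17


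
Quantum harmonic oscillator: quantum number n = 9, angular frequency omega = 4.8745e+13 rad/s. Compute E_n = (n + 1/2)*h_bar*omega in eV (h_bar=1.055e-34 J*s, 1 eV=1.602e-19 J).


E = (n + 1/2) * h_bar * omega
= (9 + 0.5) * 1.055e-34 * 4.8745e+13
= 9.5 * 5.1426e-21
= 4.8855e-20 J
= 0.305 eV

0.305


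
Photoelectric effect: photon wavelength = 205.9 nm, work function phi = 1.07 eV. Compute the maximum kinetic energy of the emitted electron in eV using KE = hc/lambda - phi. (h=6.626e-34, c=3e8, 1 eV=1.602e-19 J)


E_photon = hc / lambda
= (6.626e-34)(3e8) / (205.9e-9)
= 9.6542e-19 J
= 6.0263 eV
KE = E_photon - phi
= 6.0263 - 1.07
= 4.9563 eV

4.9563


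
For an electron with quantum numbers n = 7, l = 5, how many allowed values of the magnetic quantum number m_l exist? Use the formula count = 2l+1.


m_l ranges from -l to +l in integer steps
So m_l goes from -5 to +5
Count = 2l + 1 = 2*5 + 1
= 11

11


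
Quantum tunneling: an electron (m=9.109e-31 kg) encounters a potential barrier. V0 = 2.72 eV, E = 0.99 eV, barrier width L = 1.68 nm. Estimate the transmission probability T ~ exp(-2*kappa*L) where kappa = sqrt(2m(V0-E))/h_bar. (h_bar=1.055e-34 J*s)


V0 - E = 1.73 eV = 2.7715e-19 J
kappa = sqrt(2 * m * (V0-E)) / h_bar
= sqrt(2 * 9.109e-31 * 2.7715e-19) / 1.055e-34
= 6.7352e+09 /m
2*kappa*L = 2 * 6.7352e+09 * 1.68e-9
= 22.6304
T = exp(-22.6304) = 1.485112e-10

1.485112e-10


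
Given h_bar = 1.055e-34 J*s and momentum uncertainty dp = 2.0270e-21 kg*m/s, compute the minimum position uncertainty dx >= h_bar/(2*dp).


dx = h_bar / (2 * dp)
= 1.055e-34 / (2 * 2.0270e-21)
= 1.055e-34 / 4.0540e-21
= 2.6024e-14 m

2.6024e-14


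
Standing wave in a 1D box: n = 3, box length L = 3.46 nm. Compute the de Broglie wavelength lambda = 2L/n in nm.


lambda = 2L / n
= 2 * 3.46 / 3
= 6.92 / 3
= 2.3067 nm

2.3067


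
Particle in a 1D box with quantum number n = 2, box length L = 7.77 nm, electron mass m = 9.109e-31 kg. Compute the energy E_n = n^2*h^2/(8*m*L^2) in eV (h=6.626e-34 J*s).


E = n^2 * h^2 / (8 * m * L^2)
= 2^2 * (6.626e-34)^2 / (8 * 9.109e-31 * (7.77e-9)^2)
= 4 * 4.3904e-67 / (8 * 9.109e-31 * 6.0373e-17)
= 3.9917e-21 J
= 0.0249 eV

0.0249


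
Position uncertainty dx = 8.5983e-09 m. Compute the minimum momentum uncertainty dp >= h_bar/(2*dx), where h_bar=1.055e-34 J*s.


dp = h_bar / (2 * dx)
= 1.055e-34 / (2 * 8.5983e-09)
= 1.055e-34 / 1.7197e-08
= 6.1349e-27 kg*m/s

6.1349e-27


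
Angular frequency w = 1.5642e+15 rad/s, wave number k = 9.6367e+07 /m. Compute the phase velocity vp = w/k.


vp = w / k
= 1.5642e+15 / 9.6367e+07
= 1.6232e+07 m/s

1.6232e+07


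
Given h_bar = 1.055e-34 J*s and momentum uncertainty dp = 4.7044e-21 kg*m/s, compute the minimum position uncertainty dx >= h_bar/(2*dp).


dx = h_bar / (2 * dp)
= 1.055e-34 / (2 * 4.7044e-21)
= 1.055e-34 / 9.4088e-21
= 1.1213e-14 m

1.1213e-14


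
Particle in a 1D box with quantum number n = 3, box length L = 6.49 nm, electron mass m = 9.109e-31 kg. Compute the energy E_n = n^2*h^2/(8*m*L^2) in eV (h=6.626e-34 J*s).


E = n^2 * h^2 / (8 * m * L^2)
= 3^2 * (6.626e-34)^2 / (8 * 9.109e-31 * (6.49e-9)^2)
= 9 * 4.3904e-67 / (8 * 9.109e-31 * 4.2120e-17)
= 1.2873e-20 J
= 0.0804 eV

0.0804


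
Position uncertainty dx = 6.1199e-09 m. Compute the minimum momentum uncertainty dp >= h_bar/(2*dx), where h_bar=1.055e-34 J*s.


dp = h_bar / (2 * dx)
= 1.055e-34 / (2 * 6.1199e-09)
= 1.055e-34 / 1.2240e-08
= 8.6194e-27 kg*m/s

8.6194e-27


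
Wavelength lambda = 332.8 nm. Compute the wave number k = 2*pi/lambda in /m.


k = 2 * pi / lambda
= 6.2832 / (332.8e-9)
= 6.2832 / 3.3280e-07
= 1.8880e+07 /m

1.8880e+07


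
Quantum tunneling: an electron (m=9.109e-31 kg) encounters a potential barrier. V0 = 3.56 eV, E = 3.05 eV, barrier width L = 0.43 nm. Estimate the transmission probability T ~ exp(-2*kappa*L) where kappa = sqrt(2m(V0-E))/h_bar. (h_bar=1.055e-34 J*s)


V0 - E = 0.51 eV = 8.1702e-20 J
kappa = sqrt(2 * m * (V0-E)) / h_bar
= sqrt(2 * 9.109e-31 * 8.1702e-20) / 1.055e-34
= 3.6569e+09 /m
2*kappa*L = 2 * 3.6569e+09 * 0.43e-9
= 3.1449
T = exp(-3.1449) = 4.306941e-02

4.306941e-02


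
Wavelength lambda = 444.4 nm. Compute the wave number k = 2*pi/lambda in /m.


k = 2 * pi / lambda
= 6.2832 / (444.4e-9)
= 6.2832 / 4.4440e-07
= 1.4139e+07 /m

1.4139e+07


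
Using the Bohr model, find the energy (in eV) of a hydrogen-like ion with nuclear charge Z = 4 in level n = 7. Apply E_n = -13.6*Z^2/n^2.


E_n = -13.6 * Z^2 / n^2
= -13.6 * 4^2 / 7^2
= -13.6 * 16 / 49
= -4.4408 eV

-4.4408


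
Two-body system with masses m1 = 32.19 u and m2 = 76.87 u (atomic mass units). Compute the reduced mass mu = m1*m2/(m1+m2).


mu = m1 * m2 / (m1 + m2)
= 32.19 * 76.87 / (32.19 + 76.87)
= 2474.4453 / 109.06
= 22.6888 u

22.6888


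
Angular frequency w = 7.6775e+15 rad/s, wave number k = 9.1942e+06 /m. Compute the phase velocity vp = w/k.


vp = w / k
= 7.6775e+15 / 9.1942e+06
= 8.3504e+08 m/s

8.3504e+08


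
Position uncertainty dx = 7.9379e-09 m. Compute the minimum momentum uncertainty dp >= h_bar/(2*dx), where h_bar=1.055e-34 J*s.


dp = h_bar / (2 * dx)
= 1.055e-34 / (2 * 7.9379e-09)
= 1.055e-34 / 1.5876e-08
= 6.6453e-27 kg*m/s

6.6453e-27


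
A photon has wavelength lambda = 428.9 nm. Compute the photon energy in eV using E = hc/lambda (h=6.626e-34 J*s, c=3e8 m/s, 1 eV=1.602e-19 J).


E = hc / lambda
= (6.626e-34)(3e8) / (428.9e-9)
= 1.9878e-25 / 4.2890e-07
= 4.6346e-19 J
Converting to eV: 4.6346e-19 / 1.602e-19
= 2.893 eV

2.893


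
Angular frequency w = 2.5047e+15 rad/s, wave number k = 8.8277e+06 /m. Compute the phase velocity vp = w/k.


vp = w / k
= 2.5047e+15 / 8.8277e+06
= 2.8373e+08 m/s

2.8373e+08


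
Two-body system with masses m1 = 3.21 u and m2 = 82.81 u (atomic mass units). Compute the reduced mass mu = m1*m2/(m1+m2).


mu = m1 * m2 / (m1 + m2)
= 3.21 * 82.81 / (3.21 + 82.81)
= 265.8201 / 86.02
= 3.0902 u

3.0902


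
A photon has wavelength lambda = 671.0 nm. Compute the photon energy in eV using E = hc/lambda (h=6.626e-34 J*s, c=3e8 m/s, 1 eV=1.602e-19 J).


E = hc / lambda
= (6.626e-34)(3e8) / (671.0e-9)
= 1.9878e-25 / 6.7100e-07
= 2.9624e-19 J
Converting to eV: 2.9624e-19 / 1.602e-19
= 1.8492 eV

1.8492


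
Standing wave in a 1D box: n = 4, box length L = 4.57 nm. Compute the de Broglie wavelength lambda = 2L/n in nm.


lambda = 2L / n
= 2 * 4.57 / 4
= 9.14 / 4
= 2.285 nm

2.285


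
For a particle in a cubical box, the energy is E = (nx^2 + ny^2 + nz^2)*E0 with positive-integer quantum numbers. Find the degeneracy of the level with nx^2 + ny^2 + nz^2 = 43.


Enumerate all (nx, ny, nz) with nx^2 + ny^2 + nz^2 = 43:
(3,3,5)
(3,5,3)
(5,3,3)
Total degeneracy = 3

3


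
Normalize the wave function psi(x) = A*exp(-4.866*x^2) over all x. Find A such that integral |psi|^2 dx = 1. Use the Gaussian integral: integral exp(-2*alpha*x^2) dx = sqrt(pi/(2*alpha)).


integral |psi|^2 dx = A^2 * sqrt(pi/(2*alpha)) = 1
A^2 = sqrt(2*alpha/pi)
= sqrt(2 * 4.866 / pi)
= 1.760054
A = sqrt(1.760054)
= 1.3267

1.3267


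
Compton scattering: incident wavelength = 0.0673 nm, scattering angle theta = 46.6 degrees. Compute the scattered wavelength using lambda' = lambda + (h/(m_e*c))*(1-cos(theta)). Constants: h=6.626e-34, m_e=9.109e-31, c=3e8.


Compton wavelength: h/(m_e*c) = 2.4247e-12 m
d_lambda = 2.4247e-12 * (1 - cos(46.6 deg))
= 2.4247e-12 * 0.312912
= 7.5872e-13 m = 0.000759 nm
lambda' = 0.0673 + 0.000759
= 0.068059 nm

0.068059


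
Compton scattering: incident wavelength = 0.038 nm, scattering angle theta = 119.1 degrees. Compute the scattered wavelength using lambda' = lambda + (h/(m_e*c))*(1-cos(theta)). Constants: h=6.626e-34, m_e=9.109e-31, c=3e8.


Compton wavelength: h/(m_e*c) = 2.4247e-12 m
d_lambda = 2.4247e-12 * (1 - cos(119.1 deg))
= 2.4247e-12 * 1.486335
= 3.6039e-12 m = 0.003604 nm
lambda' = 0.038 + 0.003604
= 0.041604 nm

0.041604


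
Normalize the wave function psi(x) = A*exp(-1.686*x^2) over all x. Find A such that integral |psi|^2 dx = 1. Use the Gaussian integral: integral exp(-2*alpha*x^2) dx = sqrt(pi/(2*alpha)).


integral |psi|^2 dx = A^2 * sqrt(pi/(2*alpha)) = 1
A^2 = sqrt(2*alpha/pi)
= sqrt(2 * 1.686 / pi)
= 1.036022
A = sqrt(1.036022)
= 1.0179

1.0179


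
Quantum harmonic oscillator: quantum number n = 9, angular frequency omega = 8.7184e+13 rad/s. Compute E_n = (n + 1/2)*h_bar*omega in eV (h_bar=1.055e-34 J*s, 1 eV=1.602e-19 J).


E = (n + 1/2) * h_bar * omega
= (9 + 0.5) * 1.055e-34 * 8.7184e+13
= 9.5 * 9.1979e-21
= 8.7380e-20 J
= 0.5454 eV

0.5454


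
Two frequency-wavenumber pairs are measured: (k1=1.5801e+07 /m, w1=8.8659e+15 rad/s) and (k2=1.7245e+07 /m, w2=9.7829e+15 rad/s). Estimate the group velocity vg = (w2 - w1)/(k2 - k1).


vg = (w2 - w1) / (k2 - k1)
= (9.7829e+15 - 8.8659e+15) / (1.7245e+07 - 1.5801e+07)
= 9.1700e+14 / 1.4440e+06
= 6.3504e+08 m/s

6.3504e+08


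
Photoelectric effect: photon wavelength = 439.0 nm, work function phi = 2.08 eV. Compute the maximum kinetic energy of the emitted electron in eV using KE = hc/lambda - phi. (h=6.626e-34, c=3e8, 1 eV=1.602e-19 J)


E_photon = hc / lambda
= (6.626e-34)(3e8) / (439.0e-9)
= 4.5280e-19 J
= 2.8265 eV
KE = E_photon - phi
= 2.8265 - 2.08
= 0.7465 eV

0.7465


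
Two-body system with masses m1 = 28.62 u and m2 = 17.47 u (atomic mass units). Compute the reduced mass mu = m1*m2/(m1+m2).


mu = m1 * m2 / (m1 + m2)
= 28.62 * 17.47 / (28.62 + 17.47)
= 499.9914 / 46.09
= 10.8482 u

10.8482


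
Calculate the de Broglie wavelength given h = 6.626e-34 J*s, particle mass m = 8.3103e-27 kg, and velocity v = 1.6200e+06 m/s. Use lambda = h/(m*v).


lambda = h / (m * v)
= 6.626e-34 / (8.3103e-27 * 1.6200e+06)
= 6.626e-34 / 1.3463e-20
= 4.9218e-14 m

4.9218e-14


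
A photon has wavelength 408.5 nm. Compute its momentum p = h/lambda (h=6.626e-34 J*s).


p = h / lambda
= 6.626e-34 / (408.5e-9)
= 6.626e-34 / 4.0850e-07
= 1.6220e-27 kg*m/s

1.6220e-27


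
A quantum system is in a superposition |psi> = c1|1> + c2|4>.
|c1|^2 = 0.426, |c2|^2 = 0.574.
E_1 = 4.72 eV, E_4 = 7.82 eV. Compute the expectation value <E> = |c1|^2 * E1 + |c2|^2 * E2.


<E> = |c1|^2 * E1 + |c2|^2 * E2
= 0.426 * 4.72 + 0.574 * 7.82
= 2.0107 + 4.4887
= 6.4994 eV

6.4994


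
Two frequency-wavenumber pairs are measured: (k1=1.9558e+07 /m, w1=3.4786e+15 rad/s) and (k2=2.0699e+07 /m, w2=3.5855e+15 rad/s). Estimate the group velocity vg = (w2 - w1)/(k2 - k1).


vg = (w2 - w1) / (k2 - k1)
= (3.5855e+15 - 3.4786e+15) / (2.0699e+07 - 1.9558e+07)
= 1.0690e+14 / 1.1410e+06
= 9.3690e+07 m/s

9.3690e+07


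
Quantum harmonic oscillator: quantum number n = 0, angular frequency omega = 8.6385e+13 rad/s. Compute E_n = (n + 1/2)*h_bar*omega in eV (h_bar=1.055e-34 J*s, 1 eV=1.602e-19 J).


E = (n + 1/2) * h_bar * omega
= (0 + 0.5) * 1.055e-34 * 8.6385e+13
= 0.5 * 9.1136e-21
= 4.5568e-21 J
= 0.0284 eV

0.0284


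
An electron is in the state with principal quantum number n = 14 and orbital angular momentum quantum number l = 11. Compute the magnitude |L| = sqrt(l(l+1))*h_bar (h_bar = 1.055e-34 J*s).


L = sqrt(l*(l+1)) * h_bar
= sqrt(11 * 12) * 1.055e-34
= sqrt(132) * 1.055e-34
= 11.4891 * 1.055e-34
= 1.2121e-33 J*s

1.2121e-33


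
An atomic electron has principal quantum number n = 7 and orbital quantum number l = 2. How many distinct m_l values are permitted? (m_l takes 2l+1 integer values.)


m_l ranges from -l to +l in integer steps
So m_l goes from -2 to +2
Count = 2l + 1 = 2*2 + 1
= 5

5


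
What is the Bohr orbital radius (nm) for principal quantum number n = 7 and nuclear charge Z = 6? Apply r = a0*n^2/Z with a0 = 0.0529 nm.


r = a0 * n^2 / Z
= 0.0529 * 7^2 / 6
= 0.0529 * 49 / 6
= 0.432 nm

0.432


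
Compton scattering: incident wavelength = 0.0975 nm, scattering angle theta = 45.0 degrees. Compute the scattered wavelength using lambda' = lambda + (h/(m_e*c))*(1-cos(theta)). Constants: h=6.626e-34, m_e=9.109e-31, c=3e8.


Compton wavelength: h/(m_e*c) = 2.4247e-12 m
d_lambda = 2.4247e-12 * (1 - cos(45.0 deg))
= 2.4247e-12 * 0.292893
= 7.1018e-13 m = 0.00071 nm
lambda' = 0.0975 + 0.00071
= 0.09821 nm

0.09821


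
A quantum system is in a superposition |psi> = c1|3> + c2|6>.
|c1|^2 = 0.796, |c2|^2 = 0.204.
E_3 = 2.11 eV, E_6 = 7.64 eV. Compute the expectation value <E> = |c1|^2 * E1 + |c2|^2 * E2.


<E> = |c1|^2 * E1 + |c2|^2 * E2
= 0.796 * 2.11 + 0.204 * 7.64
= 1.6796 + 1.5586
= 3.2381 eV

3.2381


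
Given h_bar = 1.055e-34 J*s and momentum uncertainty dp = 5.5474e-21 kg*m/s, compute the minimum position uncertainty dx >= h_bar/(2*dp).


dx = h_bar / (2 * dp)
= 1.055e-34 / (2 * 5.5474e-21)
= 1.055e-34 / 1.1095e-20
= 9.5090e-15 m

9.5090e-15


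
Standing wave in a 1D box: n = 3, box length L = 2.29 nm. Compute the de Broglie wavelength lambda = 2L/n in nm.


lambda = 2L / n
= 2 * 2.29 / 3
= 4.58 / 3
= 1.5267 nm

1.5267


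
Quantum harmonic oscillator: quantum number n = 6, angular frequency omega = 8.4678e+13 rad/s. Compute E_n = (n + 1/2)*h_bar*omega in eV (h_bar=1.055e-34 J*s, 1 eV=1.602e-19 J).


E = (n + 1/2) * h_bar * omega
= (6 + 0.5) * 1.055e-34 * 8.4678e+13
= 6.5 * 8.9335e-21
= 5.8068e-20 J
= 0.3625 eV

0.3625


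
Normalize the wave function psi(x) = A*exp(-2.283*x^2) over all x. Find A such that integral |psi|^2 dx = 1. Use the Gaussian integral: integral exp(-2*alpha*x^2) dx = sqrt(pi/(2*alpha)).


integral |psi|^2 dx = A^2 * sqrt(pi/(2*alpha)) = 1
A^2 = sqrt(2*alpha/pi)
= sqrt(2 * 2.283 / pi)
= 1.205572
A = sqrt(1.205572)
= 1.098

1.098


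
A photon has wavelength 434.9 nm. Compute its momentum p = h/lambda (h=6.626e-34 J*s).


p = h / lambda
= 6.626e-34 / (434.9e-9)
= 6.626e-34 / 4.3490e-07
= 1.5236e-27 kg*m/s

1.5236e-27


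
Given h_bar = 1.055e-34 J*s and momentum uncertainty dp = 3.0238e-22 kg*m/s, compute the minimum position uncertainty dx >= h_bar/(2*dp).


dx = h_bar / (2 * dp)
= 1.055e-34 / (2 * 3.0238e-22)
= 1.055e-34 / 6.0476e-22
= 1.7445e-13 m

1.7445e-13


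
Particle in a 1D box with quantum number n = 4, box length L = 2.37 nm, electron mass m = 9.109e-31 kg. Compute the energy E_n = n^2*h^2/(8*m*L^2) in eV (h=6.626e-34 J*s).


E = n^2 * h^2 / (8 * m * L^2)
= 4^2 * (6.626e-34)^2 / (8 * 9.109e-31 * (2.37e-9)^2)
= 16 * 4.3904e-67 / (8 * 9.109e-31 * 5.6169e-18)
= 1.7162e-19 J
= 1.0713 eV

1.0713


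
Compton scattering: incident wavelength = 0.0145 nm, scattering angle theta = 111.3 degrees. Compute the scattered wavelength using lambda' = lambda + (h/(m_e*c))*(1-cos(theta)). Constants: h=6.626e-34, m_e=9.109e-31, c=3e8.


Compton wavelength: h/(m_e*c) = 2.4247e-12 m
d_lambda = 2.4247e-12 * (1 - cos(111.3 deg))
= 2.4247e-12 * 1.363251
= 3.3055e-12 m = 0.003305 nm
lambda' = 0.0145 + 0.003305
= 0.017805 nm

0.017805


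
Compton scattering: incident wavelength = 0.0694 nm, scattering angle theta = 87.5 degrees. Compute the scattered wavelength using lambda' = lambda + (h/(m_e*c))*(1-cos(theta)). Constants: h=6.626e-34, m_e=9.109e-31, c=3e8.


Compton wavelength: h/(m_e*c) = 2.4247e-12 m
d_lambda = 2.4247e-12 * (1 - cos(87.5 deg))
= 2.4247e-12 * 0.956381
= 2.3189e-12 m = 0.002319 nm
lambda' = 0.0694 + 0.002319
= 0.071719 nm

0.071719


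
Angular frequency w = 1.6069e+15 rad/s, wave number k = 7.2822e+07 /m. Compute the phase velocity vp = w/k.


vp = w / k
= 1.6069e+15 / 7.2822e+07
= 2.2066e+07 m/s

2.2066e+07


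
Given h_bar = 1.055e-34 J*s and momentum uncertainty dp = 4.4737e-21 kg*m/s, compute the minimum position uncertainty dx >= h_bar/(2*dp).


dx = h_bar / (2 * dp)
= 1.055e-34 / (2 * 4.4737e-21)
= 1.055e-34 / 8.9474e-21
= 1.1791e-14 m

1.1791e-14


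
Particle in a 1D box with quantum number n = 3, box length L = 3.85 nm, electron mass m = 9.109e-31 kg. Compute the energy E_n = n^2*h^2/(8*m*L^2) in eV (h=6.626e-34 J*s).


E = n^2 * h^2 / (8 * m * L^2)
= 3^2 * (6.626e-34)^2 / (8 * 9.109e-31 * (3.85e-9)^2)
= 9 * 4.3904e-67 / (8 * 9.109e-31 * 1.4823e-17)
= 3.6582e-20 J
= 0.2283 eV

0.2283


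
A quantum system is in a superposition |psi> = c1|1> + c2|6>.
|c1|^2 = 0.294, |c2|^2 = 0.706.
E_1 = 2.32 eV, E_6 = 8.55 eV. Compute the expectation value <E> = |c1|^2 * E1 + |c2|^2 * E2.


<E> = |c1|^2 * E1 + |c2|^2 * E2
= 0.294 * 2.32 + 0.706 * 8.55
= 0.6821 + 6.0363
= 6.7184 eV

6.7184


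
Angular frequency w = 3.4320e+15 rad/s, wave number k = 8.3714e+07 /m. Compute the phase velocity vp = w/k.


vp = w / k
= 3.4320e+15 / 8.3714e+07
= 4.0997e+07 m/s

4.0997e+07


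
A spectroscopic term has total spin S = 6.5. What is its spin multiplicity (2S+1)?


Spin multiplicity = 2S + 1
= 2 * 6.5 + 1
= 13.0 + 1
= 14

14


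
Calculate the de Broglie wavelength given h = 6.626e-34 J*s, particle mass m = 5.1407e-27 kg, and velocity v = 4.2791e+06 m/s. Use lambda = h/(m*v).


lambda = h / (m * v)
= 6.626e-34 / (5.1407e-27 * 4.2791e+06)
= 6.626e-34 / 2.1998e-20
= 3.0122e-14 m

3.0122e-14


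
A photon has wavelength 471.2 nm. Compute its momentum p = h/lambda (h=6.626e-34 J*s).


p = h / lambda
= 6.626e-34 / (471.2e-9)
= 6.626e-34 / 4.7120e-07
= 1.4062e-27 kg*m/s

1.4062e-27


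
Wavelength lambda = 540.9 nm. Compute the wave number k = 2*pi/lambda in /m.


k = 2 * pi / lambda
= 6.2832 / (540.9e-9)
= 6.2832 / 5.4090e-07
= 1.1616e+07 /m

1.1616e+07


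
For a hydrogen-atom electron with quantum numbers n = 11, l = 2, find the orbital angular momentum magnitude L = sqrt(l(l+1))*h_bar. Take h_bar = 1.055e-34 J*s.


L = sqrt(l*(l+1)) * h_bar
= sqrt(2 * 3) * 1.055e-34
= sqrt(6) * 1.055e-34
= 2.4495 * 1.055e-34
= 2.5842e-34 J*s

2.5842e-34


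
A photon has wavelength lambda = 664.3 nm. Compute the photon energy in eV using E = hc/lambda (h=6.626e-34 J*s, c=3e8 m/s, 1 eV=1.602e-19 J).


E = hc / lambda
= (6.626e-34)(3e8) / (664.3e-9)
= 1.9878e-25 / 6.6430e-07
= 2.9923e-19 J
Converting to eV: 2.9923e-19 / 1.602e-19
= 1.8679 eV

1.8679


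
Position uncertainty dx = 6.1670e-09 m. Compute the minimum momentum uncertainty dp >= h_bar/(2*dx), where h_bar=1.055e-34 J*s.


dp = h_bar / (2 * dx)
= 1.055e-34 / (2 * 6.1670e-09)
= 1.055e-34 / 1.2334e-08
= 8.5536e-27 kg*m/s

8.5536e-27


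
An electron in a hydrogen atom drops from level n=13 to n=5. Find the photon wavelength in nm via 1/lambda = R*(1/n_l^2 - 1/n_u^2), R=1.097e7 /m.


1/lambda = R * (1/n_l^2 - 1/n_u^2)
= 1.097e7 * (1/5^2 - 1/13^2)
= 1.097e7 * (0.04 - 0.005917)
= 1.097e7 * 0.034083
= 3.7389e+05 /m
lambda = 1 / 3.7389e+05 = 2674.5923 nm

2674.5923


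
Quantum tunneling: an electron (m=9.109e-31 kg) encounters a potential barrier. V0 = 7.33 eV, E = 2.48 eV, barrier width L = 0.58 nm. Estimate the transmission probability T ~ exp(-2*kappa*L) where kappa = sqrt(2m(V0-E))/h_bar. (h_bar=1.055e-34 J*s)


V0 - E = 4.85 eV = 7.7697e-19 J
kappa = sqrt(2 * m * (V0-E)) / h_bar
= sqrt(2 * 9.109e-31 * 7.7697e-19) / 1.055e-34
= 1.1277e+10 /m
2*kappa*L = 2 * 1.1277e+10 * 0.58e-9
= 13.0815
T = exp(-13.0815) = 2.083391e-06

2.083391e-06


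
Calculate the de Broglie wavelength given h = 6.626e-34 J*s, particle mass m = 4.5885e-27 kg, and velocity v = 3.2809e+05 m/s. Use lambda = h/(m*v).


lambda = h / (m * v)
= 6.626e-34 / (4.5885e-27 * 3.2809e+05)
= 6.626e-34 / 1.5054e-21
= 4.4014e-13 m

4.4014e-13


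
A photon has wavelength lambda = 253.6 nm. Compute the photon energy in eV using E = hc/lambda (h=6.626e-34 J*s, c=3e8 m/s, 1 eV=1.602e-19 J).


E = hc / lambda
= (6.626e-34)(3e8) / (253.6e-9)
= 1.9878e-25 / 2.5360e-07
= 7.8383e-19 J
Converting to eV: 7.8383e-19 / 1.602e-19
= 4.8928 eV

4.8928


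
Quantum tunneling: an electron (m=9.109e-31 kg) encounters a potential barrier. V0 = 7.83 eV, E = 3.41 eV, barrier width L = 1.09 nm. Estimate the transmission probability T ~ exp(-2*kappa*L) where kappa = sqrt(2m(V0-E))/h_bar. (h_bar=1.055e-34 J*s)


V0 - E = 4.42 eV = 7.0808e-19 J
kappa = sqrt(2 * m * (V0-E)) / h_bar
= sqrt(2 * 9.109e-31 * 7.0808e-19) / 1.055e-34
= 1.0766e+10 /m
2*kappa*L = 2 * 1.0766e+10 * 1.09e-9
= 23.4691
T = exp(-23.4691) = 6.419356e-11

6.419356e-11


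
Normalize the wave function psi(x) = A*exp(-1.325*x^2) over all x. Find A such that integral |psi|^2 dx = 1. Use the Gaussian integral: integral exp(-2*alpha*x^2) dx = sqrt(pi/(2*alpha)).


integral |psi|^2 dx = A^2 * sqrt(pi/(2*alpha)) = 1
A^2 = sqrt(2*alpha/pi)
= sqrt(2 * 1.325 / pi)
= 0.918434
A = sqrt(0.918434)
= 0.9583

0.9583


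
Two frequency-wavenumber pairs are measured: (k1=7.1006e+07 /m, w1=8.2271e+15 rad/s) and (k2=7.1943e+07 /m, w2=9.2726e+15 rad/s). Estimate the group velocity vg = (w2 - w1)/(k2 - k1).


vg = (w2 - w1) / (k2 - k1)
= (9.2726e+15 - 8.2271e+15) / (7.1943e+07 - 7.1006e+07)
= 1.0455e+15 / 9.3700e+05
= 1.1158e+09 m/s

1.1158e+09


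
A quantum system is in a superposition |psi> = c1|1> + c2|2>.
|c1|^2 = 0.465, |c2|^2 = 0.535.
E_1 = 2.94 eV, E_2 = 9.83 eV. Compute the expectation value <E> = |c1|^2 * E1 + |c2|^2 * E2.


<E> = |c1|^2 * E1 + |c2|^2 * E2
= 0.465 * 2.94 + 0.535 * 9.83
= 1.3671 + 5.2591
= 6.6261 eV

6.6261


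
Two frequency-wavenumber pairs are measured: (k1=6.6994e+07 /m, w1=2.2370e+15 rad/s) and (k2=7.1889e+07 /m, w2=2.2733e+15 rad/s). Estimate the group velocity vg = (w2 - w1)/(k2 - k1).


vg = (w2 - w1) / (k2 - k1)
= (2.2733e+15 - 2.2370e+15) / (7.1889e+07 - 6.6994e+07)
= 3.6300e+13 / 4.8950e+06
= 7.4157e+06 m/s

7.4157e+06


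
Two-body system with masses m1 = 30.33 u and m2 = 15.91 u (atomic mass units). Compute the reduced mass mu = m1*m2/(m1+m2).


mu = m1 * m2 / (m1 + m2)
= 30.33 * 15.91 / (30.33 + 15.91)
= 482.5503 / 46.24
= 10.4358 u

10.4358


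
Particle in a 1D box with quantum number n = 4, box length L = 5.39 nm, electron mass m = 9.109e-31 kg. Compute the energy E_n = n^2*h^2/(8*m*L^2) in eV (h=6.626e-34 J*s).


E = n^2 * h^2 / (8 * m * L^2)
= 4^2 * (6.626e-34)^2 / (8 * 9.109e-31 * (5.39e-9)^2)
= 16 * 4.3904e-67 / (8 * 9.109e-31 * 2.9052e-17)
= 3.3181e-20 J
= 0.2071 eV

0.2071


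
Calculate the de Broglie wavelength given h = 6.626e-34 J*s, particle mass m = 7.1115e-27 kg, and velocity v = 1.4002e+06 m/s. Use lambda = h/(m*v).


lambda = h / (m * v)
= 6.626e-34 / (7.1115e-27 * 1.4002e+06)
= 6.626e-34 / 9.9575e-21
= 6.6543e-14 m

6.6543e-14


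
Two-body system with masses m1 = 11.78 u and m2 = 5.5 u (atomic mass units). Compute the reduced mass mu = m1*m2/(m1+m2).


mu = m1 * m2 / (m1 + m2)
= 11.78 * 5.5 / (11.78 + 5.5)
= 64.79 / 17.28
= 3.7494 u

3.7494


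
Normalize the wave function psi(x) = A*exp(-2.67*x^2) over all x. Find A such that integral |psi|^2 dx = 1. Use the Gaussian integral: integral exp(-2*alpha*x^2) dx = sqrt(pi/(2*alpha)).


integral |psi|^2 dx = A^2 * sqrt(pi/(2*alpha)) = 1
A^2 = sqrt(2*alpha/pi)
= sqrt(2 * 2.67 / pi)
= 1.303754
A = sqrt(1.303754)
= 1.1418

1.1418


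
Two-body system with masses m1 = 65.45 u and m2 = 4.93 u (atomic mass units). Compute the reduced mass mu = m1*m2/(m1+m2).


mu = m1 * m2 / (m1 + m2)
= 65.45 * 4.93 / (65.45 + 4.93)
= 322.6685 / 70.38
= 4.5847 u

4.5847


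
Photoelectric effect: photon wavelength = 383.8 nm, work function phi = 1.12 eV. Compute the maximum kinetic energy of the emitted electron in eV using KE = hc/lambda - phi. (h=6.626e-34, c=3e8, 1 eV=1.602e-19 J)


E_photon = hc / lambda
= (6.626e-34)(3e8) / (383.8e-9)
= 5.1793e-19 J
= 3.233 eV
KE = E_photon - phi
= 3.233 - 1.12
= 2.113 eV

2.113


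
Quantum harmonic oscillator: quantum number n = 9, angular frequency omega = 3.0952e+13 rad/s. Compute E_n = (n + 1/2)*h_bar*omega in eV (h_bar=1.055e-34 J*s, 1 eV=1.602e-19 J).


E = (n + 1/2) * h_bar * omega
= (9 + 0.5) * 1.055e-34 * 3.0952e+13
= 9.5 * 3.2654e-21
= 3.1022e-20 J
= 0.1936 eV

0.1936


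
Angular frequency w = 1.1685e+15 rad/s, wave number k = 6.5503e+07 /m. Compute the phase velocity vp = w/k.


vp = w / k
= 1.1685e+15 / 6.5503e+07
= 1.7839e+07 m/s

1.7839e+07


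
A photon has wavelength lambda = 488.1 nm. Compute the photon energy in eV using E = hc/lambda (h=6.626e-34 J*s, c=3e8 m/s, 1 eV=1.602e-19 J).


E = hc / lambda
= (6.626e-34)(3e8) / (488.1e-9)
= 1.9878e-25 / 4.8810e-07
= 4.0725e-19 J
Converting to eV: 4.0725e-19 / 1.602e-19
= 2.5422 eV

2.5422


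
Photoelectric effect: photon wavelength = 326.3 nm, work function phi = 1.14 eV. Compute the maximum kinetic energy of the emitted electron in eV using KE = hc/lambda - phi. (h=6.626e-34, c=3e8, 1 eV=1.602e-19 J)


E_photon = hc / lambda
= (6.626e-34)(3e8) / (326.3e-9)
= 6.0919e-19 J
= 3.8027 eV
KE = E_photon - phi
= 3.8027 - 1.14
= 2.6627 eV

2.6627


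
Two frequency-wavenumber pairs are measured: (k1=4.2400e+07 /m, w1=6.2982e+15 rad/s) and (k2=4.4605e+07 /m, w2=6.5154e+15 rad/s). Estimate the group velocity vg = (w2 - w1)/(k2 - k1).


vg = (w2 - w1) / (k2 - k1)
= (6.5154e+15 - 6.2982e+15) / (4.4605e+07 - 4.2400e+07)
= 2.1720e+14 / 2.2050e+06
= 9.8503e+07 m/s

9.8503e+07


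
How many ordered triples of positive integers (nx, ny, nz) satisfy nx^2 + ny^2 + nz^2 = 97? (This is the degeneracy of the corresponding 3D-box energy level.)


Enumerate all (nx, ny, nz) with nx^2 + ny^2 + nz^2 = 97:
(5,6,6)
(6,5,6)
(6,6,5)
Total degeneracy = 3

3


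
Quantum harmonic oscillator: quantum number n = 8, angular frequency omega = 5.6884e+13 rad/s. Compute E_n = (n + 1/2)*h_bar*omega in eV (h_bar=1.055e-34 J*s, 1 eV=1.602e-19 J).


E = (n + 1/2) * h_bar * omega
= (8 + 0.5) * 1.055e-34 * 5.6884e+13
= 8.5 * 6.0013e-21
= 5.1011e-20 J
= 0.3184 eV

0.3184


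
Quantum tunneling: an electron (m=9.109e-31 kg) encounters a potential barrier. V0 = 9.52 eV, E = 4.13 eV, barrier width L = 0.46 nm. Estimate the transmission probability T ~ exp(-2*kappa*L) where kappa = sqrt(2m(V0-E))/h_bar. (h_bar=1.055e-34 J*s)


V0 - E = 5.39 eV = 8.6348e-19 J
kappa = sqrt(2 * m * (V0-E)) / h_bar
= sqrt(2 * 9.109e-31 * 8.6348e-19) / 1.055e-34
= 1.1888e+10 /m
2*kappa*L = 2 * 1.1888e+10 * 0.46e-9
= 10.9373
T = exp(-10.9373) = 1.778187e-05

1.778187e-05


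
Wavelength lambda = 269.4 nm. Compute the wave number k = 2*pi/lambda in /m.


k = 2 * pi / lambda
= 6.2832 / (269.4e-9)
= 6.2832 / 2.6940e-07
= 2.3323e+07 /m

2.3323e+07


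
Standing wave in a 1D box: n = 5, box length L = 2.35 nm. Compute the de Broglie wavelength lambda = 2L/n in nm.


lambda = 2L / n
= 2 * 2.35 / 5
= 4.7 / 5
= 0.94 nm

0.94


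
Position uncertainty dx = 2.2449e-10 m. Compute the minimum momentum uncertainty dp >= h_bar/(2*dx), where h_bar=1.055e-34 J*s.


dp = h_bar / (2 * dx)
= 1.055e-34 / (2 * 2.2449e-10)
= 1.055e-34 / 4.4898e-10
= 2.3498e-25 kg*m/s

2.3498e-25


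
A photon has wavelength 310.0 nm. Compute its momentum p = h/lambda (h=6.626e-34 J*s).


p = h / lambda
= 6.626e-34 / (310.0e-9)
= 6.626e-34 / 3.1000e-07
= 2.1374e-27 kg*m/s

2.1374e-27


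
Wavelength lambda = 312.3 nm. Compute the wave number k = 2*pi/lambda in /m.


k = 2 * pi / lambda
= 6.2832 / (312.3e-9)
= 6.2832 / 3.1230e-07
= 2.0119e+07 /m

2.0119e+07


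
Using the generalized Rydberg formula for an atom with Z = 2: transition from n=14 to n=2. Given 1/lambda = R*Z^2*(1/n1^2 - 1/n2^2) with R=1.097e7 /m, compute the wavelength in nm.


1/lambda = R * Z^2 * (1/n1^2 - 1/n2^2)
= 1.097e7 * 2^2 * (1/2^2 - 1/14^2)
= 1.097e7 * 4 * (0.25 - 0.005102)
= 1.0746e+07 /m
lambda = 1 / 1.0746e+07
= 93.0568 nm

93.0568


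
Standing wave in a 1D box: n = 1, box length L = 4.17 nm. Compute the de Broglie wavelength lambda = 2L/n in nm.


lambda = 2L / n
= 2 * 4.17 / 1
= 8.34 / 1
= 8.34 nm

8.34


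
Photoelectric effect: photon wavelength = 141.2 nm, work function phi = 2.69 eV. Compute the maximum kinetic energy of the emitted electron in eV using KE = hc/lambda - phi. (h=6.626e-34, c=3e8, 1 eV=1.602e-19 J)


E_photon = hc / lambda
= (6.626e-34)(3e8) / (141.2e-9)
= 1.4078e-18 J
= 8.7877 eV
KE = E_photon - phi
= 8.7877 - 2.69
= 6.0977 eV

6.0977


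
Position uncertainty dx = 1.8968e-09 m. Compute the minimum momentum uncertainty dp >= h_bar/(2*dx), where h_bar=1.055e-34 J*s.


dp = h_bar / (2 * dx)
= 1.055e-34 / (2 * 1.8968e-09)
= 1.055e-34 / 3.7936e-09
= 2.7810e-26 kg*m/s

2.7810e-26


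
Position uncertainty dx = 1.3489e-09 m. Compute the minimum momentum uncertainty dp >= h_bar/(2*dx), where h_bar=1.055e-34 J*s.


dp = h_bar / (2 * dx)
= 1.055e-34 / (2 * 1.3489e-09)
= 1.055e-34 / 2.6978e-09
= 3.9106e-26 kg*m/s

3.9106e-26


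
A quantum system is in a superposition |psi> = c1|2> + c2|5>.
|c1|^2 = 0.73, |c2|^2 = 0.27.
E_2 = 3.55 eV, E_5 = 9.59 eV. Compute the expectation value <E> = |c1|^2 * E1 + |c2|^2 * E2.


<E> = |c1|^2 * E1 + |c2|^2 * E2
= 0.73 * 3.55 + 0.27 * 9.59
= 2.5915 + 2.5893
= 5.1808 eV

5.1808


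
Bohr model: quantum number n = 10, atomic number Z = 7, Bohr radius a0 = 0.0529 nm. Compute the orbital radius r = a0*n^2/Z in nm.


r = a0 * n^2 / Z
= 0.0529 * 10^2 / 7
= 0.0529 * 100 / 7
= 0.7557 nm

0.7557


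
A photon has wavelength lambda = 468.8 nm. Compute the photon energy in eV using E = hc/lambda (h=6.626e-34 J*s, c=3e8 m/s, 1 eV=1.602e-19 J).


E = hc / lambda
= (6.626e-34)(3e8) / (468.8e-9)
= 1.9878e-25 / 4.6880e-07
= 4.2402e-19 J
Converting to eV: 4.2402e-19 / 1.602e-19
= 2.6468 eV

2.6468
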